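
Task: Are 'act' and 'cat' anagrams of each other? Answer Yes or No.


Sorted letters of 'act': 'act'
Sorted letters of 'cat': 'act'
They match.

Yes


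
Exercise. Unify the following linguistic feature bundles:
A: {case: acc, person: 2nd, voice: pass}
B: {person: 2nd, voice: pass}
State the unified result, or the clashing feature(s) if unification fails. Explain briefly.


Compare features:
case: A=acc vs B=_ -> unified: acc
person: A=2nd vs B=2nd -> unified: 2nd
voice: A=pass vs B=pass -> unified: pass
No clashes found.

Unified: {case: acc, person: 2nd, voice: pass}


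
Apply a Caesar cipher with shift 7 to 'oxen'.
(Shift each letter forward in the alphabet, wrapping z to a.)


Shift each letter by 7: o -> v, x -> e, e -> l, n -> u. Result: 'velu'.

velu


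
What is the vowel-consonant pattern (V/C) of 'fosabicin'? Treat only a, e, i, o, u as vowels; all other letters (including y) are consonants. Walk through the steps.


Letter mapping: f = C, o = V, s = C, a = V, b = C, i = V, c = C, i = V, n = C.

CVCVCVCVC


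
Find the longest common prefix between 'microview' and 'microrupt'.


Compare from the start: 5 characters match: 'micro'. Mismatch at position 6: 'v' vs 'r'.

micro


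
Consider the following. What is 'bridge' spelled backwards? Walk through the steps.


Reverse 'bridge' character by character: 'egdirb'.

egdirb


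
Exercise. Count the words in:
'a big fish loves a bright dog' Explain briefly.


Split into words: a | big | fish | loves | a | bright | dog = 7 words.

7


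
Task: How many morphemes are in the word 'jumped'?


Decomposition: jump (root) + -ed (suffix) = 2 morpheme(s)

2 morphemes


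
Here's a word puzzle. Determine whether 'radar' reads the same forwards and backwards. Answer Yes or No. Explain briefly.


Forward: 'radar'
Reversed: 'radar'
They are identical.

Yes


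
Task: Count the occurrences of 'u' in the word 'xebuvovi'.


Letter 'u' in 'xebuvovi': found at position(s) 4 = 1 occurrence(s).

1


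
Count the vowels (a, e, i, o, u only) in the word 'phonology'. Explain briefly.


Vowels in 'phonology': o, o, o = 3 vowels.

3


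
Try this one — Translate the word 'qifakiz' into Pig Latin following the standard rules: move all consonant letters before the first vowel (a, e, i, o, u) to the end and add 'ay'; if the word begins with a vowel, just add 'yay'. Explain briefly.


'qifakiz': move consonant cluster 'q' to end and add 'ay': 'ifakizqay'.

ifakizqay


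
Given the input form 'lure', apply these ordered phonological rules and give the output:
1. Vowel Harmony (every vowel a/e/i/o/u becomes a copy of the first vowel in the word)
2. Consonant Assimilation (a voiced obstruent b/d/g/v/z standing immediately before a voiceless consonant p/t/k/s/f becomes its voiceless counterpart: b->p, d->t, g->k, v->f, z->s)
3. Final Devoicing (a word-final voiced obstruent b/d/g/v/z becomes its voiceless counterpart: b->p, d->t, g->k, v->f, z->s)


Starting form: 'lure'
Rule 1: Vowel Harmony: all vowels become 'u' (matching first vowel). 'lure' -> 'luru'
Rule 2: Consonant Assimilation: no voiced obstruent (b/d/g/v/z) stands immediately before a voiceless consonant (p/t/k/s/f). No change.
Rule 3: Final Devoicing: the word ends in the vowel 'u', not a consonant. No change.
Final form: 'luru'

luru


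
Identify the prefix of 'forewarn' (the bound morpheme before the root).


The word 'forewarn' = 'fore' (prefix) + 'warn' (root). The prefix is 'fore'.

fore


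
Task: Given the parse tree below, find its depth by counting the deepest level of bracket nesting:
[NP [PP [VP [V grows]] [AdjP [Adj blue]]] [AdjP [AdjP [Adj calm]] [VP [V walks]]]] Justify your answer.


Count bracket nesting levels:
'[' at pos 0: depth = 1
'[' at pos 4: depth = 2
'[' at pos 8: depth = 3
'[' at pos 12: depth = 4
'[' at pos 23: depth = 3
'[' at pos 29: depth = 4
'[' at pos 42: depth = 2
'[' at pos 48: depth = 3
'[' at pos 54: depth = 4
'[' at pos 66: depth = 3
'[' at pos 70: depth = 4
Maximum depth reached: 4

4


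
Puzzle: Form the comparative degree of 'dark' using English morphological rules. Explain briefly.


Apply comparative formation (add -er): 'dark' -> 'darker'.

darker


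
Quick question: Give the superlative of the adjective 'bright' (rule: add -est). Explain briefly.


Apply superlative formation (add -est): 'bright' -> 'brightest'.

brightest


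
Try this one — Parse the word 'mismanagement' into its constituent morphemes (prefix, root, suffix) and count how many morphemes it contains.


Step 1: Identify prefix: 'mis' (meaning: wrongly)
Step 2: Identify root: 'manage'
Step 3: Identify suffix(es): 'ment'
Decomposition: mis- (prefix: wrongly) + manage (root) + -ment (suffix: action/result)
Total morphemes: 3

3 morphemes (mis- (prefix: wrongly) + manage (root) + -ment (suffix: action/result))


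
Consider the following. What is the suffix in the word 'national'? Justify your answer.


The word 'national' = 'nation' (root) + '-al' (suffix). The suffix is '-al'.

al


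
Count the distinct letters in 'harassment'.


Unique letters in 'harassment': {a, e, h, m, n, r, s, t} = 8 distinct letters.

8


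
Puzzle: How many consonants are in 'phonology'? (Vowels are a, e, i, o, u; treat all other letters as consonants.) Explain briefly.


Consonants in 'phonology': p, h, n, l, g, y = 6 consonants.

6


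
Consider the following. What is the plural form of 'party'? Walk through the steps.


Apply rule: Change -y to -ies (consonant + y). 'party' becomes 'parties'.

parties


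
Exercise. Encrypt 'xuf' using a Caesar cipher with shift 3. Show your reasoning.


Shift each letter by 3: x -> a, u -> x, f -> i. Result: 'axi'.

axi


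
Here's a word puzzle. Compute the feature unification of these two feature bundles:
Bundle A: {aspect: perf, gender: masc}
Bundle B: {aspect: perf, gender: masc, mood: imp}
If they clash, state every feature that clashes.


Compare features:
aspect: A=perf vs B=perf -> unified: perf
gender: A=masc vs B=masc -> unified: masc
mood: A=_ vs B=imp -> unified: imp
No clashes found.

Unified: {aspect: perf, gender: masc, mood: imp}


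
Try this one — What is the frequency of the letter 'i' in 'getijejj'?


Letter 'i' in 'getijejj': found at position(s) 4 = 1 occurrence(s).

1


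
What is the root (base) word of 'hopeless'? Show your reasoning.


Remove suffix '-less' from 'hopeless' to get root 'hope'.

hope


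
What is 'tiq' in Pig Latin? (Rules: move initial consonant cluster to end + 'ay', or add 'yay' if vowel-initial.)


'tiq': move consonant cluster 't' to end and add 'ay': 'iqtay'.

iqtay


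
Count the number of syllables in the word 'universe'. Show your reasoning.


Break 'universe' into syllables: u-ni-verse -> u | ni | verse = 3 syllables

3 syllables


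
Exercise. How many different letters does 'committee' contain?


Unique letters in 'committee': {c, e, i, m, o, t} = 6 distinct letters.

6


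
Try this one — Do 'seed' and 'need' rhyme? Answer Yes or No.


Rime (stressed vowel + following sounds) of 'seed': -eed = /iːd/
Rime of 'need': -eed = /iːd/
/iːd/ and /iːd/ are the same ending sound, so the words rhyme.

Yes


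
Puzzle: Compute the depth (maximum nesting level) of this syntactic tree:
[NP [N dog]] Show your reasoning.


Count bracket nesting levels:
'[' at pos 0: depth = 1
'[' at pos 4: depth = 2
Maximum depth reached: 2

2


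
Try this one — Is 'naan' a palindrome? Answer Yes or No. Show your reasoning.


Forward: 'naan'
Reversed: 'naan'
They are identical.

Yes


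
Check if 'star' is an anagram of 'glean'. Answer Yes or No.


Sorted letters of 'star': 'arst'
Sorted letters of 'glean': 'aegln'
They do not match.

No


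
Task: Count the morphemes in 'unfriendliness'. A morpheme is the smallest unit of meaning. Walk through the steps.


Decomposition: un- (prefix) + friend (root) + -ly (suffix) + -ness (suffix) = 4 morpheme(s)

4 morphemes


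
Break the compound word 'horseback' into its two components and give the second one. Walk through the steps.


Split 'horseback' into 'horse' + 'back'. The second part is 'back'.

back


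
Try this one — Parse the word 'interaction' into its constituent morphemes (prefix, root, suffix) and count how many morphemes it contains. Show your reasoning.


Step 1: Identify prefix: 'inter' (meaning: between)
Step 2: Identify root: 'act'
Step 3: Identify suffix(es): 'ion'
Decomposition: inter- (prefix: between) + act (root) + -ion (suffix: act of)
Total morphemes: 3

3 morphemes (inter- (prefix: between) + act (root) + -ion (suffix: act of))


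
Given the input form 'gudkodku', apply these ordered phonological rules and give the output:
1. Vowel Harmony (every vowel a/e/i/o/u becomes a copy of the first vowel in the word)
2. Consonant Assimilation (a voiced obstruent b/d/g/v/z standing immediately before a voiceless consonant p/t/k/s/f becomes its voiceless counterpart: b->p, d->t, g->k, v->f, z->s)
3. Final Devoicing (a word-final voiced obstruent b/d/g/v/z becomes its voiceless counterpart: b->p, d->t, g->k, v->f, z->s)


Starting form: 'gudkodku'
Rule 1: Vowel Harmony: all vowels become 'u' (matching first vowel). 'gudkodku' -> 'gudkudku'
Rule 2: Consonant Assimilation: voiced obstruent before voiceless consonant becomes voiceless ('dk' -> 'tk', 'dk' -> 'tk'). 'gudkudku' -> 'gutkutku'
Rule 3: Final Devoicing: the word ends in the vowel 'u', not a consonant. No change.
Final form: 'gutkutku'

gutkutku


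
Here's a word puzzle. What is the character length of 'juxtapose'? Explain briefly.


Spell out 'juxtapose' and number each letter: j(1), u(2), x(3), t(4), a(5), p(6), o(7), s(8), e(9). Total: 9 letters.

9


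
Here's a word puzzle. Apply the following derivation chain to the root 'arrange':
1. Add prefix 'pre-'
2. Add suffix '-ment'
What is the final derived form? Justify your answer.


Step 1: Add prefix 'pre-' to 'arrange' = 'prearrange'
Step 2: Add suffix '-ment' to 'prearrange' = 'prearrangement'

prearrangement


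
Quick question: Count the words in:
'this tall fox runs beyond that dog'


Split into words: this | tall | fox | runs | beyond | that | dog = 7 words.

7


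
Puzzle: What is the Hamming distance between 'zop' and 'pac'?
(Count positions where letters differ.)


Alignment:
Position 1: 'z' vs 'p' = DIFFER
Position 2: 'o' vs 'a' = DIFFER
Position 3: 'p' vs 'c' = DIFFER
Total differences: 3

3


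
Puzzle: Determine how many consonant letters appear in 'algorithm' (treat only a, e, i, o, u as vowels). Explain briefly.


Consonants in 'algorithm': l, g, r, t, h, m = 6 consonants.

6


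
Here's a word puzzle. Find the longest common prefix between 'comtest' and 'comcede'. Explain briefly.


Compare from the start: 3 characters match: 'com'. Mismatch at position 4: 't' vs 'c'.

com


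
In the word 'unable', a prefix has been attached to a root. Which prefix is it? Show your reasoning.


The word 'unable' = 'un' (prefix) + 'able' (root). The prefix is 'un'.

un


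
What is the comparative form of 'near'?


Apply comparative formation (add -er): 'near' -> 'nearer'.

nearer


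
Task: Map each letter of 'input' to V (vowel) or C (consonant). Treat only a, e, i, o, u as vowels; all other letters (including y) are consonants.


Letter mapping: i = V, n = C, p = C, u = V, t = C.

VCCVC


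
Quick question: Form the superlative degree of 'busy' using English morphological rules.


Apply superlative formation (consonant + y: change y to i, add -est): 'busy' -> 'busiest'.

busiest


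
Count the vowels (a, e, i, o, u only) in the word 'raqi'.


Vowels in 'raqi': a, i = 2 vowels.

2


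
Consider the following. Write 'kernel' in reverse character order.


Reverse 'kernel' character by character: 'lenrek'.

lenrek


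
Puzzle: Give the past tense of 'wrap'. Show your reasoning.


Apply rule: Double final consonant and add -ed. 'wrap' becomes 'wrapped'.

wrapped


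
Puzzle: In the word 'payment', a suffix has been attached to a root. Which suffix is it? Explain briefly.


The word 'payment' = 'pay' (root) + '-ment' (suffix). The suffix is '-ment'.

ment


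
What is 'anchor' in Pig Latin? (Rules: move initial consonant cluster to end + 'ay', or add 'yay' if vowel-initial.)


'anchor' starts with a vowel, so add 'yay': 'anchoryay'.

anchoryay


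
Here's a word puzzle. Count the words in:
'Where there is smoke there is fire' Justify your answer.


Split into words: Where | there | is | smoke | there | is | fire = 7 words.

7


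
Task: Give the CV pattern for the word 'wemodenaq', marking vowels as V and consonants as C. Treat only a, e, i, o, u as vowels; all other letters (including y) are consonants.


Letter mapping: w = C, e = V, m = C, o = V, d = C, e = V, n = C, a = V, q = C.

CVCVCVCVC


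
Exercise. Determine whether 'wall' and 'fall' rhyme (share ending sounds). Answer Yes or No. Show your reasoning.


Rime (stressed vowel + following sounds) of 'wall': -all = /ɔːl/
Rime of 'fall': -all = /ɔːl/
/ɔːl/ and /ɔːl/ are the same ending sound, so the words rhyme.

Yes


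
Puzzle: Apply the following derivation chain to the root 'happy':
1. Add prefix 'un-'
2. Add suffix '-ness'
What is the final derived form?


Step 1: Add prefix 'un-' to 'happy' = 'unhappy'
Step 2: Add suffix '-ness' to 'unhappy' = 'unhappiness'

unhappiness


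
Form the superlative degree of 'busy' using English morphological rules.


Apply superlative formation (consonant + y: change y to i, add -est): 'busy' -> 'busiest'.

busiest


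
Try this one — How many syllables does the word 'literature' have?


Break 'literature' into syllables: lit-er-a-ture -> lit | er | a | ture = 4 syllables

4 syllables


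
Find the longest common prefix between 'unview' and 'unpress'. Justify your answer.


Compare from the start: 2 characters match: 'un'. Mismatch at position 3: 'v' vs 'p'.

un


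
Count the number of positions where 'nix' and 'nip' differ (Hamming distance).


Alignment:
Position 1: 'n' vs 'n' = match
Position 2: 'i' vs 'i' = match
Position 3: 'x' vs 'p' = DIFFER
Total differences: 1

1


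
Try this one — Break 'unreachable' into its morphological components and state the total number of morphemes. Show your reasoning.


Step 1: Identify prefix: 'un' (meaning: not/reverse)
Step 2: Identify root: 'reach'
Step 3: Identify suffix(es): 'able'
Decomposition: un- (prefix: not/reverse) + reach (root) + -able (suffix: capable of)
Total morphemes: 3

3 morphemes (un- (prefix: not/reverse) + reach (root) + -able (suffix: capable of))


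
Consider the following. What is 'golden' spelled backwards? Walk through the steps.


Reverse 'golden' character by character: 'nedlog'.

nedlog


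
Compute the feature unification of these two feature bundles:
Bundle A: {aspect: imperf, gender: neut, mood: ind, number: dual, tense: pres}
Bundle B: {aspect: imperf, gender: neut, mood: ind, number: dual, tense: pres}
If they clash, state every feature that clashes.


Compare features:
aspect: A=imperf vs B=imperf -> unified: imperf
gender: A=neut vs B=neut -> unified: neut
mood: A=ind vs B=ind -> unified: ind
number: A=dual vs B=dual -> unified: dual
tense: A=pres vs B=pres -> unified: pres
No clashes found.

Unified: {aspect: imperf, gender: neut, mood: ind, number: dual, tense: pres}


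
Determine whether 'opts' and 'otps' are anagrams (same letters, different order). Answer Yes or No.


Sorted letters of 'opts': 'opst'
Sorted letters of 'otps': 'opst'
They match.

Yes


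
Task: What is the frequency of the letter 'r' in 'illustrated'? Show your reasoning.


Letter 'r' in 'illustrated': found at position(s) 7 = 1 occurrence(s).

1


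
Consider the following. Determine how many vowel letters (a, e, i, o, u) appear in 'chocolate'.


Vowels in 'chocolate': o, o, a, e = 4 vowels.

4


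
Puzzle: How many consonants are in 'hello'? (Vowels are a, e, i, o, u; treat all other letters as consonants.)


Consonants in 'hello': h, l, l = 3 consonants.

3


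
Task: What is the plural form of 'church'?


Apply rule: Add -es (sibilant/fricative ending). 'church' becomes 'churches'.

churches


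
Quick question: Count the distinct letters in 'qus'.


Unique letters in 'qus': {q, s, u} = 3 distinct letters.

3


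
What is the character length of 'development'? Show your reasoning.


Spell out 'development' and number each letter: d(1), e(2), v(3), e(4), l(5), o(6), p(7), m(8), e(9), n(10), t(11). Total: 11 letters.

11


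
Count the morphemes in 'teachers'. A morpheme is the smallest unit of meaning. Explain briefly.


Decomposition: teach (root) + -er (suffix) + -s (plural) = 3 morpheme(s)

3 morphemes


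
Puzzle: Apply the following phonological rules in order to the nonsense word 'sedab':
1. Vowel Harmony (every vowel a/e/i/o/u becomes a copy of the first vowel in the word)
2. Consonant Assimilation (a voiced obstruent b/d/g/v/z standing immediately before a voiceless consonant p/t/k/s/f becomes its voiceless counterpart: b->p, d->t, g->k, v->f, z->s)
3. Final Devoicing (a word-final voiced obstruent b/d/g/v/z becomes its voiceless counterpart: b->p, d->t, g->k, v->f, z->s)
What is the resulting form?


Starting form: 'sedab'
Rule 1: Vowel Harmony: all vowels become 'e' (matching first vowel). 'sedab' -> 'sedeb'
Rule 2: Consonant Assimilation: no voiced obstruent (b/d/g/v/z) stands immediately before a voiceless consonant (p/t/k/s/f). No change.
Rule 3: Final Devoicing: word-final voiced obstruent 'b' becomes voiceless 'p'. 'sedeb' -> 'sedep'
Final form: 'sedep'

sedep


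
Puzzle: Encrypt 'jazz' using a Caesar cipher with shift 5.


Shift each letter by 5: j -> o, a -> f, z -> e, z -> e. Result: 'ofee'.

ofee


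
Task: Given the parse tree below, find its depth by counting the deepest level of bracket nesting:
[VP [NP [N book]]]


Count bracket nesting levels:
'[' at pos 0: depth = 1
'[' at pos 4: depth = 2
'[' at pos 8: depth = 3
Maximum depth reached: 3

3


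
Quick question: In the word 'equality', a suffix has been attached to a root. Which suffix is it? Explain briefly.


The word 'equality' = 'equal' (root) + '-ity' (suffix). The suffix is '-ity'.

ity


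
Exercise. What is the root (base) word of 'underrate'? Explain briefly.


Remove prefix 'under' from 'underrate' to get root 'rate'.

rate


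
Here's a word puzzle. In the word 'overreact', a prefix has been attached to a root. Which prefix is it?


The word 'overreact' = 'over' (prefix) + 'react' (root). The prefix is 'over'.

over


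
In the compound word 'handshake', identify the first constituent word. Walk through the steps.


Split 'handshake' into 'hand' + 'shake'. The first part is 'hand'.

hand


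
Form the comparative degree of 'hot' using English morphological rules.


Apply comparative formation (double final consonant, add -er): 'hot' -> 'hotter'.

hotter


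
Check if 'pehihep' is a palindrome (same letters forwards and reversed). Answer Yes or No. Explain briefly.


Forward: 'pehihep'
Reversed: 'pehihep'
They are identical.

Yes


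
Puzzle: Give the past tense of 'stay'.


Apply rule: Add -ed. 'stay' becomes 'stayed'.

stayed


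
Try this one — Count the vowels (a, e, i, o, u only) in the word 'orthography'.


Vowels in 'orthography': o, o, a = 3 vowels.

3


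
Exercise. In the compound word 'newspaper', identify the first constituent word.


Split 'newspaper' into 'news' + 'paper'. The first part is 'news'.

news


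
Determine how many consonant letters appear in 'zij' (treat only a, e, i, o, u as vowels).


Consonants in 'zij': z, j = 2 consonants.

2


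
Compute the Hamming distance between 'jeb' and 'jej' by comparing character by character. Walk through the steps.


Alignment:
Position 1: 'j' vs 'j' = match
Position 2: 'e' vs 'e' = match
Position 3: 'b' vs 'j' = DIFFER
Total differences: 1

1


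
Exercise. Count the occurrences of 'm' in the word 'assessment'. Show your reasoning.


Letter 'm' in 'assessment': found at position(s) 7 = 1 occurrence(s).

1


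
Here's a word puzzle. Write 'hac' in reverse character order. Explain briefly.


Reverse 'hac' character by character: 'cah'.

cah


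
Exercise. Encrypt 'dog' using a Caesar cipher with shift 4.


Shift each letter by 4: d -> h, o -> s, g -> k. Result: 'hsk'.

hsk


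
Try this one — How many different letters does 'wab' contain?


Unique letters in 'wab': {a, b, w} = 3 distinct letters.

3


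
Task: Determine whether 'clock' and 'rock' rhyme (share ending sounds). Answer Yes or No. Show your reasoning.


Rime (stressed vowel + following sounds) of 'clock': -ock = /ɒk/
Rime of 'rock': -ock = /ɒk/
/ɒk/ and /ɒk/ are the same ending sound, so the words rhyme.

Yes


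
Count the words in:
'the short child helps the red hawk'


Split into words: the | short | child | helps | the | red | hawk = 7 words.

7


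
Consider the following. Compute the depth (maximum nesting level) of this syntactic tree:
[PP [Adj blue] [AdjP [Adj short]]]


Count bracket nesting levels:
'[' at pos 0: depth = 1
'[' at pos 4: depth = 2
'[' at pos 15: depth = 2
'[' at pos 21: depth = 3
Maximum depth reached: 3

3


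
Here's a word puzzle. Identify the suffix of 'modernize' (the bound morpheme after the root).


The word 'modernize' = 'modern' (root) + '-ize' (suffix). The suffix is '-ize'.

ize


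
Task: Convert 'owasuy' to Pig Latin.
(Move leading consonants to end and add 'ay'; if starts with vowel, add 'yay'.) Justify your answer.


'owasuy' starts with a vowel, so add 'yay': 'owasuyyay'.

owasuyyay


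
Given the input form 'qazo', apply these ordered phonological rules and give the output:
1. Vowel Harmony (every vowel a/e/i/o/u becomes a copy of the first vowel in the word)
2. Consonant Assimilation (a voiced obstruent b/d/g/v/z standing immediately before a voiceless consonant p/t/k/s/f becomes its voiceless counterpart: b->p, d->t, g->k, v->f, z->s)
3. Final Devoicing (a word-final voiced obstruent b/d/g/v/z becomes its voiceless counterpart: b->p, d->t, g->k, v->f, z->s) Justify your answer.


Starting form: 'qazo'
Rule 1: Vowel Harmony: all vowels become 'a' (matching first vowel). 'qazo' -> 'qaza'
Rule 2: Consonant Assimilation: no voiced obstruent (b/d/g/v/z) stands immediately before a voiceless consonant (p/t/k/s/f). No change.
Rule 3: Final Devoicing: the word ends in the vowel 'a', not a consonant. No change.
Final form: 'qaza'

qaza


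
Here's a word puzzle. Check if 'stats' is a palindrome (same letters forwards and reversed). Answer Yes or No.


Forward: 'stats'
Reversed: 'stats'
They are identical.

Yes


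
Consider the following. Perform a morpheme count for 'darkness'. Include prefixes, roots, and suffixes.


Decomposition: dark (root) + -ness (suffix) = 2 morpheme(s)

2 morphemes


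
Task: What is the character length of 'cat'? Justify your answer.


Spell out 'cat' and number each letter: c(1), a(2), t(3). Total: 3 letters.

3


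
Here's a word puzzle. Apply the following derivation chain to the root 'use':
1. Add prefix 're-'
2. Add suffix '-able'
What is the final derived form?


Step 1: Add prefix 're-' to 'use' = 'reuse'
Step 2: Add suffix '-able' to 'reuse' = 'reusable'

reusable


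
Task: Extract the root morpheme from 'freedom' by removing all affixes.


Remove suffix '-dom' from 'freedom' to get root 'free'.

free


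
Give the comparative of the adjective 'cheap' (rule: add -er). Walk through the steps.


Apply comparative formation (add -er): 'cheap' -> 'cheaper'.

cheaper


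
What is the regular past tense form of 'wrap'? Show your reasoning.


Apply rule: Double final consonant and add -ed. 'wrap' becomes 'wrapped'.

wrapped


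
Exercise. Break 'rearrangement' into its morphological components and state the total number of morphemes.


Step 1: Identify prefix: 're' (meaning: again)
Step 2: Identify root: 'arrange'
Step 3: Identify suffix(es): 'ment'
Decomposition: re- (prefix: again) + arrange (root) + -ment (suffix: action/result)
Total morphemes: 3

3 morphemes (re- (prefix: again) + arrange (root) + -ment (suffix: action/result))


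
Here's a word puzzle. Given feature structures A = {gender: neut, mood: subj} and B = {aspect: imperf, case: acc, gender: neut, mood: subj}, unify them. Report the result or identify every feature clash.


Compare features:
aspect: A=_ vs B=imperf -> unified: imperf
case: A=_ vs B=acc -> unified: acc
gender: A=neut vs B=neut -> unified: neut
mood: A=subj vs B=subj -> unified: subj
No clashes found.

Unified: {aspect: imperf, case: acc, gender: neut, mood: subj}


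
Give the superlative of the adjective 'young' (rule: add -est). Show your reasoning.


Apply superlative formation (add -est): 'young' -> 'youngest'.

youngest


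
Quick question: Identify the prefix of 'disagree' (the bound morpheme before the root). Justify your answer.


The word 'disagree' = 'dis' (prefix) + 'agree' (root). The prefix is 'dis'.

dis


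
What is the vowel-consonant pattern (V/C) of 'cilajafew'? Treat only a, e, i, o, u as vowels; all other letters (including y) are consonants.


Letter mapping: c = C, i = V, l = C, a = V, j = C, a = V, f = C, e = V, w = C.

CVCVCVCVC


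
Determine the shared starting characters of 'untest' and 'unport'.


Compare from the start: 2 characters match: 'un'. Mismatch at position 3: 't' vs 'p'.

un


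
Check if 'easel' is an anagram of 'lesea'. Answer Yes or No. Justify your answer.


Sorted letters of 'easel': 'aeels'
Sorted letters of 'lesea': 'aeels'
They match.

Yes


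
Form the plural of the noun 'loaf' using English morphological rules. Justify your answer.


Apply rule: Change -f to -ves. 'loaf' becomes 'loaves'.

loaves


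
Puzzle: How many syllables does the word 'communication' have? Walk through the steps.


Break 'communication' into syllables: com-mu-ni-ca-tion -> com | mu | ni | ca | tion = 5 syllables

5 syllables


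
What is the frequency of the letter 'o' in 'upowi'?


Letter 'o' in 'upowi': found at position(s) 3 = 1 occurrence(s).

1


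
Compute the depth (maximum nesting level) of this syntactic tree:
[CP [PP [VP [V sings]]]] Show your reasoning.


Count bracket nesting levels:
'[' at pos 0: depth = 1
'[' at pos 4: depth = 2
'[' at pos 8: depth = 3
'[' at pos 12: depth = 4
Maximum depth reached: 4

4


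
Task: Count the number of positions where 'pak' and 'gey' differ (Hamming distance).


Alignment:
Position 1: 'p' vs 'g' = DIFFER
Position 2: 'a' vs 'e' = DIFFER
Position 3: 'k' vs 'y' = DIFFER
Total differences: 3

3


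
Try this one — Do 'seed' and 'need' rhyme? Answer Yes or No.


Rime (stressed vowel + following sounds) of 'seed': -eed = /iːd/
Rime of 'need': -eed = /iːd/
/iːd/ and /iːd/ are the same ending sound, so the words rhyme.

Yes


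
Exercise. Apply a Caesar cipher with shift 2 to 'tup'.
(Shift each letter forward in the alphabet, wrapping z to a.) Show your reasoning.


Shift each letter by 2: t -> v, u -> w, p -> r. Result: 'vwr'.

vwr


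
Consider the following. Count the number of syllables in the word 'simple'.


Break 'simple' into syllables: sim-ple -> sim | ple = 2 syllables

2 syllables


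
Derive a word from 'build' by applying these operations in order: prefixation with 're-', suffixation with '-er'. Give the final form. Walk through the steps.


Step 1: Add prefix 're-' to 'build' = 'rebuild'
Step 2: Add suffix '-er' to 'rebuild' = 'rebuilder'

rebuilder


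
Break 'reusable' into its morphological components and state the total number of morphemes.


Step 1: Identify prefix: 're' (meaning: again)
Step 2: Identify root: 'use'
Step 3: Identify suffix(es): 'able'
Decomposition: re- (prefix: again) + use (root) + -able (suffix: capable of)
Total morphemes: 3

3 morphemes (re- (prefix: again) + use (root) + -able (suffix: capable of))


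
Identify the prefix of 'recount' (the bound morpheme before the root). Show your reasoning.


The word 'recount' = 're' (prefix) + 'count' (root). The prefix is 're'.

re


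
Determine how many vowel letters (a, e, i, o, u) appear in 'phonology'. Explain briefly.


Vowels in 'phonology': o, o, o = 3 vowels.

3


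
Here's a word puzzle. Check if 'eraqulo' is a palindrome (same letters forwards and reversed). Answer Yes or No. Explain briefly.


Forward: 'eraqulo'
Reversed: 'oluqare'
They differ.

No


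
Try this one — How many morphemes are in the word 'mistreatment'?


Decomposition: mis- (prefix) + treat (root) + -ment (suffix) = 3 morpheme(s)

3 morphemes


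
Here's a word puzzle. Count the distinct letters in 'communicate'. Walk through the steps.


Unique letters in 'communicate': {a, c, e, i, m, n, o, t, u} = 9 distinct letters.

9


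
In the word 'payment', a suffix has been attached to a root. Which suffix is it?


The word 'payment' = 'pay' (root) + '-ment' (suffix). The suffix is '-ment'.

ment


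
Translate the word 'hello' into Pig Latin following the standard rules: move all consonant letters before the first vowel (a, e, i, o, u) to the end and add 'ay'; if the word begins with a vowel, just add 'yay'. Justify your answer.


'hello': move consonant cluster 'h' to end and add 'ay': 'ellohay'.

ellohay


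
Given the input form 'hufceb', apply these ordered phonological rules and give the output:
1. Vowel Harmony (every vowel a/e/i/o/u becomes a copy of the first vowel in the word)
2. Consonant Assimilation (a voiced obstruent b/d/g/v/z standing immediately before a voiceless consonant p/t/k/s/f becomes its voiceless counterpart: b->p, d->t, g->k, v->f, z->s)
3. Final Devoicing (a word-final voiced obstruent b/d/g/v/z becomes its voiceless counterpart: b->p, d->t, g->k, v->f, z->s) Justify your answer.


Starting form: 'hufceb'
Rule 1: Vowel Harmony: all vowels become 'u' (matching first vowel). 'hufceb' -> 'hufcub'
Rule 2: Consonant Assimilation: no voiced obstruent (b/d/g/v/z) stands immediately before a voiceless consonant (p/t/k/s/f). No change.
Rule 3: Final Devoicing: word-final voiced obstruent 'b' becomes voiceless 'p'. 'hufcub' -> 'hufcup'
Final form: 'hufcup'

hufcup


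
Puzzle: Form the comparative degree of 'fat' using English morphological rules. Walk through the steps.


Apply comparative formation (double final consonant, add -er): 'fat' -> 'fatter'.

fatter


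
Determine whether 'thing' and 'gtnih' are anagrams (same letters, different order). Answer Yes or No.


Sorted letters of 'thing': 'ghint'
Sorted letters of 'gtnih': 'ghint'
They match.

Yes


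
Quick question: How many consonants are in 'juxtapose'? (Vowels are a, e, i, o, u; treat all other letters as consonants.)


Consonants in 'juxtapose': j, x, t, p, s = 5 consonants.

5


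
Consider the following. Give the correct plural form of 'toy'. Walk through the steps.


Apply rule: Add -s. 'toy' becomes 'toys'.

toys


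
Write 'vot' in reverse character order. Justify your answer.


Reverse 'vot' character by character: 'tov'.

tov


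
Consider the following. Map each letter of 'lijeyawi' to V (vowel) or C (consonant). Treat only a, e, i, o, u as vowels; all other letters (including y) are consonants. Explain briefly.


Letter mapping: l = C, i = V, j = C, e = V, y = C, a = V, w = C, i = V.

CVCVCVCV


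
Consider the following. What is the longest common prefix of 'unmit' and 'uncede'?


Compare from the start: 2 characters match: 'un'. Mismatch at position 3: 'm' vs 'c'.

un


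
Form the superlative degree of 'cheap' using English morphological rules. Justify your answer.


Apply superlative formation (add -est): 'cheap' -> 'cheapest'.

cheapest


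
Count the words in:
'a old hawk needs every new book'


Split into words: a | old | hawk | needs | every | new | book = 7 words.

7


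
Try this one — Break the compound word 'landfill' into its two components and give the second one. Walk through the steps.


Split 'landfill' into 'land' + 'fill'. The second part is 'fill'.

fill


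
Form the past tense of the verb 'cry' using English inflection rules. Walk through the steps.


Apply rule: Change -y to -ied. 'cry' becomes 'cried'.

cried


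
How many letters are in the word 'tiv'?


Spell out 'tiv' and number each letter: t(1), i(2), v(3). Total: 3 letters.

3


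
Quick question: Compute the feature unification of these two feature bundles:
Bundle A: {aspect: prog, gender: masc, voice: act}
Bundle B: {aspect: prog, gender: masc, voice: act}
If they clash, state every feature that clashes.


Compare features:
aspect: A=prog vs B=prog -> unified: prog
gender: A=masc vs B=masc -> unified: masc
voice: A=act vs B=act -> unified: act
No clashes found.

Unified: {aspect: prog, gender: masc, voice: act}


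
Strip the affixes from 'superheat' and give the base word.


Remove prefix 'super' from 'superheat' to get root 'heat'.

heat


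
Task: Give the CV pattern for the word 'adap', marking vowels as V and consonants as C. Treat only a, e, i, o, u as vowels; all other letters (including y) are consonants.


Letter mapping: a = V, d = C, a = V, p = C.

VCVC


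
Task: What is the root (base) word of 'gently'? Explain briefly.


Remove suffix '-ly' from 'gently' to get root 'gentle'.

gentle


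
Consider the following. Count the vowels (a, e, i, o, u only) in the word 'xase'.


Vowels in 'xase': a, e = 2 vowels.

2


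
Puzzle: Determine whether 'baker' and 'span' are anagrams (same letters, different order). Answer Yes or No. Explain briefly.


Sorted letters of 'baker': 'abekr'
Sorted letters of 'span': 'anps'
They do not match.

No


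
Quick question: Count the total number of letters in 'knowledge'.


Spell out 'knowledge' and number each letter: k(1), n(2), o(3), w(4), l(5), e(6), d(7), g(8), e(9). Total: 9 letters.

9


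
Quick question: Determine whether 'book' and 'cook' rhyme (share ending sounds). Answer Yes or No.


Rime (stressed vowel + following sounds) of 'book': -ook = /ʊk/
Rime of 'cook': -ook = /ʊk/
/ʊk/ and /ʊk/ are the same ending sound, so the words rhyme.

Yes


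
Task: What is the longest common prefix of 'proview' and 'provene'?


Compare from the start: 4 characters match: 'prov'. Mismatch at position 5: 'i' vs 'e'.

prov


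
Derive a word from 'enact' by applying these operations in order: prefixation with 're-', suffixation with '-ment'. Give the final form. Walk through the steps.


Step 1: Add prefix 're-' to 'enact' = 'reenact'
Step 2: Add suffix '-ment' to 'reenact' = 'reenactment'

reenactment


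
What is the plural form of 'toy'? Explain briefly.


Apply rule: Add -s. 'toy' becomes 'toys'.

toys


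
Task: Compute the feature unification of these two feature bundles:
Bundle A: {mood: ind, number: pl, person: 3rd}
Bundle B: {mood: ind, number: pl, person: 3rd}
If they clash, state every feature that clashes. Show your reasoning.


Compare features:
mood: A=ind vs B=ind -> unified: ind
number: A=pl vs B=pl -> unified: pl
person: A=3rd vs B=3rd -> unified: 3rd
No clashes found.

Unified: {mood: ind, number: pl, person: 3rd}


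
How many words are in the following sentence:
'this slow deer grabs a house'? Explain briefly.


Split into words: this | slow | deer | grabs | a | house = 6 words.

6


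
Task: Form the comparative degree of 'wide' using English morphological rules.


Apply comparative formation (ends in e: add -r): 'wide' -> 'wider'.

wider


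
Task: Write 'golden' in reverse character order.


Reverse 'golden' character by character: 'nedlog'.

nedlog


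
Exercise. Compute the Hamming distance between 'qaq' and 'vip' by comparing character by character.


Alignment:
Position 1: 'q' vs 'v' = DIFFER
Position 2: 'a' vs 'i' = DIFFER
Position 3: 'q' vs 'p' = DIFFER
Total differences: 3

3


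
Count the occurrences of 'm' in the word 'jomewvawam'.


Letter 'm' in 'jomewvawam': found at position(s) 3, 10 = 2 occurrence(s).

2


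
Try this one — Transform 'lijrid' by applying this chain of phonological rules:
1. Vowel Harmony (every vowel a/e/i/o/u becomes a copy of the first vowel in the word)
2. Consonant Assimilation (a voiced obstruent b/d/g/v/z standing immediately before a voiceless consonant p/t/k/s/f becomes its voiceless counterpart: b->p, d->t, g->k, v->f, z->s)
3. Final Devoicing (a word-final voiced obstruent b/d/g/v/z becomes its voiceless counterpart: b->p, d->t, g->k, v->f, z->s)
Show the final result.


Starting form: 'lijrid'
Rule 1: Vowel Harmony: all vowels already match. No change.
Rule 2: Consonant Assimilation: no voiced obstruent (b/d/g/v/z) stands immediately before a voiceless consonant (p/t/k/s/f). No change.
Rule 3: Final Devoicing: word-final voiced obstruent 'd' becomes voiceless 't'. 'lijrid' -> 'lijrit'
Final form: 'lijrit'

lijrit


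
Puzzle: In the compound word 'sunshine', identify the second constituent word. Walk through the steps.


Split 'sunshine' into 'sun' + 'shine'. The second part is 'shine'.

shine


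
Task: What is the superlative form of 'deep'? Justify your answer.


Apply superlative formation (add -est): 'deep' -> 'deepest'.

deepest


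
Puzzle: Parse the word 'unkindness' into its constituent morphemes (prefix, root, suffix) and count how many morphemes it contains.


Step 1: Identify prefix: 'un' (meaning: not/reverse)
Step 2: Identify root: 'kind'
Step 3: Identify suffix(es): 'ness'
Decomposition: un- (prefix: not/reverse) + kind (root) + -ness (suffix: state of)
Total morphemes: 3

3 morphemes (un- (prefix: not/reverse) + kind (root) + -ness (suffix: state of))


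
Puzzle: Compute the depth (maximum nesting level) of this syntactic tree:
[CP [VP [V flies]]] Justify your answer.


Count bracket nesting levels:
'[' at pos 0: depth = 1
'[' at pos 4: depth = 2
'[' at pos 8: depth = 3
Maximum depth reached: 3

3


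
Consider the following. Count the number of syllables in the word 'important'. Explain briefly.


Break 'important' into syllables: im-por-tant -> im | por | tant = 3 syllables

3 syllables


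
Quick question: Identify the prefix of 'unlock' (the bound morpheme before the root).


The word 'unlock' = 'un' (prefix) + 'lock' (root). The prefix is 'un'.

un


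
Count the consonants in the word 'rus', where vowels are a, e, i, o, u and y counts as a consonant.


Consonants in 'rus': r, s = 2 consonants.

2


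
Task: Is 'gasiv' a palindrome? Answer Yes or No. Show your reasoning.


Forward: 'gasiv'
Reversed: 'visag'
They differ.

No


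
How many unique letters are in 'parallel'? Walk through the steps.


Unique letters in 'parallel': {a, e, l, p, r} = 5 distinct letters.

5


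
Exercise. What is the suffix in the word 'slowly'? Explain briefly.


The word 'slowly' = 'slow' (root) + '-ly' (suffix). The suffix is '-ly'.

ly


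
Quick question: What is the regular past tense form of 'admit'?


Apply rule: Double final consonant and add -ed. 'admit' becomes 'admitted'.

admitted


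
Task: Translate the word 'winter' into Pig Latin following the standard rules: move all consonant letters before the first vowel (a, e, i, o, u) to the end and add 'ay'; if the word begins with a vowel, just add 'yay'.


'winter': move consonant cluster 'w' to end and add 'ay': 'interway'.

interway


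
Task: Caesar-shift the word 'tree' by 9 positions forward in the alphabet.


Shift each letter by 9: t -> c, r -> a, e -> n, e -> n. Result: 'cann'.

cann
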